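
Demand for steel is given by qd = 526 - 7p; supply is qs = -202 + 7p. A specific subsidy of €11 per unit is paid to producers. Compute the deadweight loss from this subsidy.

Deadweight loss = €211.75

Pre-subsidy: 526 - 7p = -202 + 7p gives p* = 52, q* = 162.
With the subsidy, sellers receive ps = pb + 11 for each unit, where pb is the price buyers pay.
Supply in terms of pb becomes qs = -202 + 7(pb + 11) = -125 + 7pb. Setting this equal to demand: 526 - 7pb = -125 + 7pb, so pb = 46.5.
Sellers receive ps = 46.5 + 11 = 57.5; q' = 526 − 7·46.5 = 200.5.
The subsidy expands output by 200.5 − 162 = 38.5 past the efficient level; on those units the gap between marginal cost and willingness to pay runs from 0 up to 11.
DWL = ½ × 11 × 38.5 = 211.75.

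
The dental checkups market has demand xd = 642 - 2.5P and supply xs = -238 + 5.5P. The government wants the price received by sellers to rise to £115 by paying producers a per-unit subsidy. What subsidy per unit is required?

Required subsidy s = £16 per unit

At a seller price of 115, quantity supplied is -238 + 5.5·115 = 394.5.
Buyers absorb 394.5 only when they pay Pb with 642 − 2.5·Pb = 394.5, i.e. Pb = 99.
s = Ps − Pb = 115 − 99 = 16.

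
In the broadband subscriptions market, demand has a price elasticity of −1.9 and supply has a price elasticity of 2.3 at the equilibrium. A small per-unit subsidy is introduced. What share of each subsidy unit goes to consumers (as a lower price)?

For a small subsidy around the equilibrium, the benefit split depends on the relative slopes, which at a point are proportional to the elasticities.
Buyer share = εs/(εs + |εd|) = 2.3/(2.3 + 1.9) = 23/42; seller share = |εd|/(εs + |εd|) = 19/42.

Consumer share = 23/42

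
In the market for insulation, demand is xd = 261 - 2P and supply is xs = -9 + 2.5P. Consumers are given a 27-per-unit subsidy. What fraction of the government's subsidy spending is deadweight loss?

DWL / government spending = 5/57

Pre-subsidy: 261 - 2P = -9 + 2.5P gives P* = 60, x* = 141.
With the rebate, buyers effectively pay Pb = Ps − 27, where Ps is the price sellers receive.
Demand in terms of Ps becomes xd = 261 − 2(Ps − 27) = 315 - 2Ps. Setting this equal to supply: 315 - 2Ps = -9 + 2.5Ps, so Ps = 72.
Buyers pay Pb = 72 − 27 = 45; x' = -9 + 2.5·72 = 171.
ΔCS = ½(141 + 171)(60 − 45) = 2340; ΔPS = ½(141 + 171)(72 − 60) = 1872.
Government spending = 27 × 171 = 4617.
DWL = ½ × 27 × (171 − 141) = 405; fraction = 405 / 4617 = 5/57.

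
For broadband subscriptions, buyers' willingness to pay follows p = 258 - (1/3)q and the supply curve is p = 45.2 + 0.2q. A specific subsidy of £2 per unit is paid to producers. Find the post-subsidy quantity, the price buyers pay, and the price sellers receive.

q' = 402.75; buyers pay £123.75; sellers receive £125.75

Pre-subsidy: 258 - (1/3)q = 45.2 + 0.2q gives q* = 399 and p* = 125.
With the subsidy, sellers receive ps = pb + 2 for each unit, where pb is the price buyers pay.
On the curves, pb = 258 - (1/3)q and ps = 45.2 + 0.2q; the wedge ps − pb = 2 gives 45.2 + 0.2q − (258 - (1/3)q) = 2, so q' = 402.75.
Then pb = 258 − (1/3)·402.75 = 123.75 and ps = 45.2 + 0.2·402.75 = 125.75.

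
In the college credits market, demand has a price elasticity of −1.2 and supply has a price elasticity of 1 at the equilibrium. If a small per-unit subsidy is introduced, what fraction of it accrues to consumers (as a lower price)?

Consumer share = 5/11

For a small subsidy around the equilibrium, the benefit split depends on the relative slopes, which at a point are proportional to the elasticities.
Buyer share = εs/(εs + |εd|) = 1/(1 + 1.2) = 5/11; seller share = |εd|/(εs + |εd|) = 6/11.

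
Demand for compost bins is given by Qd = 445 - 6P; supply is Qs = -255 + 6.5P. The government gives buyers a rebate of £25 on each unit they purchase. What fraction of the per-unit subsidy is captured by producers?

Producer share = 0.48

Pre-subsidy: 445 - 6P = -255 + 6.5P gives P* = 56, Q* = 109.
With the rebate, buyers effectively pay Pb = Ps − 25, where Ps is the price sellers receive.
Demand in terms of Ps becomes Qd = 445 − 6(Ps − 25) = 595 - 6Ps. Setting this equal to supply: 595 - 6Ps = -255 + 6.5Ps, so Ps = 68.
Buyers pay Pb = 68 − 25 = 43; Q' = -255 + 6.5·68 = 187.
Buyers' price falls by P* − Pb = 56 − 43 = 13; sellers' price rises by Ps − P* = 68 − 56 = 12.
So producers capture 12/25 = 0.48 of each unit of subsidy.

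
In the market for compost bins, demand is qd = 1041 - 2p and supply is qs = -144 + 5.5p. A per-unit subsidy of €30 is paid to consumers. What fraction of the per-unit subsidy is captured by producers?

Producer share = 4/15

Pre-subsidy: 1041 - 2p = -144 + 5.5p gives p* = 158, q* = 725.
With the rebate, buyers effectively pay pb = ps − 30, where ps is the price sellers receive.
Demand in terms of ps becomes qd = 1041 − 2(ps − 30) = 1101 - 2ps. Setting this equal to supply: 1101 - 2ps = -144 + 5.5ps, so ps = 166.
Buyers pay pb = 166 − 30 = 136; q' = -144 + 5.5·166 = 769.
Buyers' price falls by p* − pb = 158 − 136 = 22; sellers' price rises by ps − p* = 166 − 158 = 8.
So producers capture 8/30 = 4/15 of each unit of subsidy.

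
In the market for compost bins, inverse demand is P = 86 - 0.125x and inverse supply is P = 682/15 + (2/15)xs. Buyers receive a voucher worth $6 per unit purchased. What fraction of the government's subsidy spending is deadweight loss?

DWL / government spending = 45/698

Pre-subsidy: 86 - 0.125x = 682/15 + (2/15)x gives x* = 4864/31 and P* = 2058/31.
With the rebate, buyers effectively pay Pb = Ps − 6, where Ps is the price sellers receive.
On the curves, Pb = 86 - 0.125x and Ps = 682/15 + (2/15)x; the wedge Ps − Pb = 6 gives 682/15 + (2/15)x − (86 - 0.125x) = 6, so x' = 5584/31.
Then Pb = 86 − 0.125·(5584/31) = 1968/31 and Ps = 682/15 + (2/15)·(5584/31) = 2154/31.
ΔCS = ½(4864/31 + 5584/31)(2058/31 − 1968/31) = 470160/961; ΔPS = ½(4864/31 + 5584/31)(2154/31 − 2058/31) = 501504/961.
Government spending = 6 × 5584/31 = 33504/31.
DWL = ½ × 6 × (5584/31 − 4864/31) = 2160/31; fraction = (2160/31) / (33504/31) = 45/698.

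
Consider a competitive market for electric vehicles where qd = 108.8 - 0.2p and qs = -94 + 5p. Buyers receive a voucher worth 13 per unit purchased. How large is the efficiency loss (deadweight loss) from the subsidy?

Deadweight loss = 16.25

Pre-subsidy: 108.8 - 0.2p = -94 + 5p gives p* = 39, q* = 101.
With the rebate, buyers effectively pay pb = ps − 13, where ps is the price sellers receive.
Demand in terms of ps becomes qd = 108.8 − 0.2(ps − 13) = 111.4 - 0.2ps. Setting this equal to supply: 111.4 - 0.2ps = -94 + 5ps, so ps = 39.5.
Buyers pay pb = 39.5 − 13 = 26.5; q' = -94 + 5·39.5 = 103.5.
The subsidy expands output by 103.5 − 101 = 2.5 past the efficient level; on those units the gap between marginal cost and willingness to pay runs from 0 up to 13.
DWL = ½ × 13 × 2.5 = 16.25.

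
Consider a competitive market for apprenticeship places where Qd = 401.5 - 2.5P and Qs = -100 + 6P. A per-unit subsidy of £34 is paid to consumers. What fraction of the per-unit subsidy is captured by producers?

Producer share = 5/17

Pre-subsidy: 401.5 - 2.5P = -100 + 6P gives P* = 59, Q* = 254.
With the rebate, buyers effectively pay Pb = Ps − 34, where Ps is the price sellers receive.
Demand in terms of Ps becomes Qd = 401.5 − 2.5(Ps − 34) = 486.5 - 2.5Ps. Setting this equal to supply: 486.5 - 2.5Ps = -100 + 6Ps, so Ps = 69.
Buyers pay Pb = 69 − 34 = 35; Q' = -100 + 6·69 = 314.
Buyers' price falls by P* − Pb = 59 − 35 = 24; sellers' price rises by Ps − P* = 69 − 59 = 10.
So producers capture 10/34 = 5/17 of each unit of subsidy.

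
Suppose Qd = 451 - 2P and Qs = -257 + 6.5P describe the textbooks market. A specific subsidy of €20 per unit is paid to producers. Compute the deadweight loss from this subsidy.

Pre-subsidy: 451 - 2P = -257 + 6.5P gives P* = 1416/17, Q* = 4835/17.
With the subsidy, sellers receive Ps = Pb + 20 for each unit, where Pb is the price buyers pay.
Supply in terms of Pb becomes Qs = -257 + 6.5(Pb + 20) = -127 + 6.5Pb. Setting this equal to demand: 451 - 2Pb = -127 + 6.5Pb, so Pb = 68.
Sellers receive Ps = 68 + 20 = 88; Q' = 451 − 2·68 = 315.
The subsidy expands output by 315 − 4835/17 = 520/17 past the efficient level; on those units the gap between marginal cost and willingness to pay runs from 0 up to 20.
DWL = ½ × 20 × 520/17 = 5200/17.

Deadweight loss = 5200/17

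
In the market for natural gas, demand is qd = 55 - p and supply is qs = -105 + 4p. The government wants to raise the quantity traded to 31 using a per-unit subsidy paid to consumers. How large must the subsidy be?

Required subsidy s = 10 per unit

At q = 31, invert demand for the buyer price: pb = (55 − 31)/1 = 24; invert supply for the seller price: ps = (31 − (-105))/4 = 34.
The subsidy must fill the gap: s = ps − pb = 34 − 24 = 10.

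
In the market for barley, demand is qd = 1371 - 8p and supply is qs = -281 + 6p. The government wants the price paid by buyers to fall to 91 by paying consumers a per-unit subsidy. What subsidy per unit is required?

Required subsidy s = 63 per unit

At a buyer price of 91, quantity demanded is 1371 − 8·91 = 643.
Sellers supply 643 only when they receive ps with -281 + 6·ps = 643, i.e. ps = 154.
s = ps − pb = 154 − 91 = 63.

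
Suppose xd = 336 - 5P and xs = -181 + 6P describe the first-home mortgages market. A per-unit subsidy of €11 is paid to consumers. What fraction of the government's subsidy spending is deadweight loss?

Pre-subsidy: 336 - 5P = -181 + 6P gives P* = 47, x* = 101.
With the rebate, buyers effectively pay Pb = Ps − 11, where Ps is the price sellers receive.
Demand in terms of Ps becomes xd = 336 − 5(Ps − 11) = 391 - 5Ps. Setting this equal to supply: 391 - 5Ps = -181 + 6Ps, so Ps = 52.
Buyers pay Pb = 52 − 11 = 41; x' = -181 + 6·52 = 131.
ΔCS = ½(101 + 131)(47 − 41) = 696; ΔPS = ½(101 + 131)(52 − 47) = 580.
Government spending = 11 × 131 = 1441.
DWL = ½ × 11 × (131 − 101) = 165; fraction = 165 / 1441 = 15/131.

DWL / government spending = 15/131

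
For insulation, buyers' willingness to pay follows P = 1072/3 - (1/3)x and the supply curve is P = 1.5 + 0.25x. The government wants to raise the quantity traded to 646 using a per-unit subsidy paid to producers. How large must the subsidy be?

Required subsidy s = 21 per unit

At x = 646, from the demand curve buyers pay Pb = 1072/3 − (1/3)·646 = 142; from the supply curve sellers need Ps = 1.5 + 0.25·646 = 163.
The subsidy must fill the gap: s = Ps − Pb = 163 − 142 = 21.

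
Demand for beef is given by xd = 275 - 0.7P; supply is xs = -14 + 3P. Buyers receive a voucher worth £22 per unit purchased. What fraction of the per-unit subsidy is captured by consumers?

Pre-subsidy: 275 - 0.7P = -14 + 3P gives P* = 2890/37, x* = 8152/37.
With the rebate, buyers effectively pay Pb = Ps − 22, where Ps is the price sellers receive.
Demand in terms of Ps becomes xd = 275 − 0.7(Ps − 22) = 290.4 - 0.7Ps. Setting this equal to supply: 290.4 - 0.7Ps = -14 + 3Ps, so Ps = 3044/37.
Buyers pay Pb = 3044/37 − 22 = 2230/37; x' = -14 + 3·(3044/37) = 8614/37.
Buyers' price falls by P* − Pb = 2890/37 − 2230/37 = 660/37; sellers' price rises by Ps − P* = 3044/37 − 2890/37 = 154/37.
So consumers capture (660/37)/22 = 30/37 of each unit of subsidy.

Consumer share = 30/37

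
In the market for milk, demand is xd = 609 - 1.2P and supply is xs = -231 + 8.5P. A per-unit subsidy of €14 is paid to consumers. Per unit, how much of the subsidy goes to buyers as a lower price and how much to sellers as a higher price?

Pre-subsidy: 609 - 1.2P = -231 + 8.5P gives P* = 8400/97, x* = 48993/97.
With the rebate, buyers effectively pay Pb = Ps − 14, where Ps is the price sellers receive.
Demand in terms of Ps becomes xd = 609 − 1.2(Ps − 14) = 625.8 - 1.2Ps. Setting this equal to supply: 625.8 - 1.2Ps = -231 + 8.5Ps, so Ps = 8568/97.
Buyers pay Pb = 8568/97 − 14 = 7210/97; x' = -231 + 8.5·(8568/97) = 50421/97.
Buyers' price falls by P* − Pb = 8400/97 − 7210/97 = 1190/97; sellers' price rises by Ps − P* = 8568/97 − 8400/97 = 168/97.

Buyers gain 1190/97 per unit; sellers gain 168/97 per unit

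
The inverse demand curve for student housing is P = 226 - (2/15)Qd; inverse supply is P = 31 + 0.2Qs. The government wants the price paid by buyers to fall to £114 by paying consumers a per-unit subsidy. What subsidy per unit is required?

Required subsidy s = £85 per unit

At a buyer price of 114, quantity demanded is 1695 − 7.5·114 = 840.
Sellers supply 840 only when they receive Ps = 31 + 0.2·840 = 199.
s = Ps − Pb = 199 − 114 = 85.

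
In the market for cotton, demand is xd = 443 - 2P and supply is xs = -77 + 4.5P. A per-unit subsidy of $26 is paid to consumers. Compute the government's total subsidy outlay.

Pre-subsidy: 443 - 2P = -77 + 4.5P gives P* = 80, x* = 283.
With the rebate, buyers effectively pay Pb = Ps − 26, where Ps is the price sellers receive.
Demand in terms of Ps becomes xd = 443 − 2(Ps − 26) = 495 - 2Ps. Setting this equal to supply: 495 - 2Ps = -77 + 4.5Ps, so Ps = 88.
Buyers pay Pb = 88 − 26 = 62; x' = -77 + 4.5·88 = 319.
Government outlay = subsidy × quantity = 26 × 319 = 8294.

Government cost = $8294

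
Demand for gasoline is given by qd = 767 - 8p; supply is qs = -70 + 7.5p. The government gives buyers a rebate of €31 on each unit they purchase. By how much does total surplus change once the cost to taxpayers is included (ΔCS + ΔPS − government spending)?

Net change in total surplus = -€1860

Pre-subsidy: 767 - 8p = -70 + 7.5p gives p* = 54, q* = 335.
With the rebate, buyers effectively pay pb = ps − 31, where ps is the price sellers receive.
Demand in terms of ps becomes qd = 767 − 8(ps − 31) = 1015 - 8ps. Setting this equal to supply: 1015 - 8ps = -70 + 7.5ps, so ps = 70.
Buyers pay pb = 70 − 31 = 39; q' = -70 + 7.5·70 = 455.
ΔCS = ½(335 + 455)(54 − 39) = 5925; ΔPS = ½(335 + 455)(70 − 54) = 6320.
Government spending = 31 × 455 = 14105.
Net change = 5925 + 6320 − 14105 = -1860. The loss equals the DWL triangle ½·31·120.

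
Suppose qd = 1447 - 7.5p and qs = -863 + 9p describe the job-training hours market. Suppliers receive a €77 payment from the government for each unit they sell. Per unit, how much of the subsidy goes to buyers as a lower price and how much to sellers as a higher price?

Buyers gain €42 per unit; sellers gain €35 per unit

Pre-subsidy: 1447 - 7.5p = -863 + 9p gives p* = 140, q* = 397.
With the subsidy, sellers receive ps = pb + 77 for each unit, where pb is the price buyers pay.
Supply in terms of pb becomes qs = -863 + 9(pb + 77) = -170 + 9pb. Setting this equal to demand: 1447 - 7.5pb = -170 + 9pb, so pb = 98.
Sellers receive ps = 98 + 77 = 175; q' = 1447 − 7.5·98 = 712.
Buyers' price falls by p* − pb = 140 − 98 = 42; sellers' price rises by ps − p* = 175 − 140 = 35.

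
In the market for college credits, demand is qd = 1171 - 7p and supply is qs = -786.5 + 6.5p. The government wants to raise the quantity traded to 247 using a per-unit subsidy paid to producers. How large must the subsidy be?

At q = 247, invert demand for the buyer price: pb = (1171 − 247)/7 = 132; invert supply for the seller price: ps = (247 − (-786.5))/6.5 = 159.
The subsidy must fill the gap: s = ps − pb = 159 − 132 = 27.

Required subsidy s = 27 per unit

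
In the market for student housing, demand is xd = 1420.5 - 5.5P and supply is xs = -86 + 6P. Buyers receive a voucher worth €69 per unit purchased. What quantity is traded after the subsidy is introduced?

x' = 898

Pre-subsidy: 1420.5 - 5.5P = -86 + 6P gives P* = 131, x* = 700.
With the rebate, buyers effectively pay Pb = Ps − 69, where Ps is the price sellers receive.
Demand in terms of Ps becomes xd = 1420.5 − 5.5(Ps − 69) = 1800 - 5.5Ps. Setting this equal to supply: 1800 - 5.5Ps = -86 + 6Ps, so Ps = 164.
Buyers pay Pb = 164 − 69 = 95; x' = -86 + 6·164 = 898.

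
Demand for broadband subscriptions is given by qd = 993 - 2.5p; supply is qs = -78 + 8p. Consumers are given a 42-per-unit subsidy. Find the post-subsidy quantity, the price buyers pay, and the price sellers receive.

Pre-subsidy: 993 - 2.5p = -78 + 8p gives p* = 102, q* = 738.
With the rebate, buyers effectively pay pb = ps − 42, where ps is the price sellers receive.
Demand in terms of ps becomes qd = 993 − 2.5(ps − 42) = 1098 - 2.5ps. Setting this equal to supply: 1098 - 2.5ps = -78 + 8ps, so ps = 112.
Buyers pay pb = 112 − 42 = 70; q' = -78 + 8·112 = 818.

q' = 818; buyers pay 70; sellers receive 112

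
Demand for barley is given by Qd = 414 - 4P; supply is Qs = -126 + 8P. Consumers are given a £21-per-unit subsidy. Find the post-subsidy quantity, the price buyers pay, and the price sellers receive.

Pre-subsidy: 414 - 4P = -126 + 8P gives P* = 45, Q* = 234.
With the rebate, buyers effectively pay Pb = Ps − 21, where Ps is the price sellers receive.
Demand in terms of Ps becomes Qd = 414 − 4(Ps − 21) = 498 - 4Ps. Setting this equal to supply: 498 - 4Ps = -126 + 8Ps, so Ps = 52.
Buyers pay Pb = 52 − 21 = 31; Q' = -126 + 8·52 = 290.

Q' = 290; buyers pay £31; sellers receive £52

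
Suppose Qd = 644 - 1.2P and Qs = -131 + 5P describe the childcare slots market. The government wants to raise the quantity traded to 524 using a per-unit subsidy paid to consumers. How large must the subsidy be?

At Q = 524, invert demand for the buyer price: Pb = (644 − 524)/1.2 = 100; invert supply for the seller price: Ps = (524 − (-131))/5 = 131.
The subsidy must fill the gap: s = Ps − Pb = 131 − 100 = 31.

Required subsidy s = 31 per unit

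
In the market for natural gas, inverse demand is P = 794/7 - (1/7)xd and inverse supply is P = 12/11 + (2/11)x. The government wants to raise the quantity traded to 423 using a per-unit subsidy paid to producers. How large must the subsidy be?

At x = 423, from the demand curve buyers pay Pb = 794/7 − (1/7)·423 = 53; from the supply curve sellers need Ps = 12/11 + (2/11)·423 = 78.
The subsidy must fill the gap: s = Ps − Pb = 78 − 53 = 25.

Required subsidy s = 25 per unit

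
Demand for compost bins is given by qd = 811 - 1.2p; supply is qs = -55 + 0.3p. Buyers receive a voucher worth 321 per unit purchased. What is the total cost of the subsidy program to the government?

Pre-subsidy: 811 - 1.2p = -55 + 0.3p gives p* = 1732/3, q* = 118.2.
With the rebate, buyers effectively pay pb = ps − 321, where ps is the price sellers receive.
Demand in terms of ps becomes qd = 811 − 1.2(ps − 321) = 1196.2 - 1.2ps. Setting this equal to supply: 1196.2 - 1.2ps = -55 + 0.3ps, so ps = 12512/15.
Buyers pay pb = 12512/15 − 321 = 7697/15; q' = -55 + 0.3·(12512/15) = 195.24.
Government outlay = subsidy × quantity = 321 × 195.24 = 62672.04.

Government cost = 62672.04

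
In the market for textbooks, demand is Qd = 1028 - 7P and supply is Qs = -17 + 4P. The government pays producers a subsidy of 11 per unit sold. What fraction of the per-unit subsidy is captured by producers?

Producer share = 7/11

Pre-subsidy: 1028 - 7P = -17 + 4P gives P* = 95, Q* = 363.
With the subsidy, sellers receive Ps = Pb + 11 for each unit, where Pb is the price buyers pay.
Supply in terms of Pb becomes Qs = -17 + 4(Pb + 11) = 27 + 4Pb. Setting this equal to demand: 1028 - 7Pb = 27 + 4Pb, so Pb = 91.
Sellers receive Ps = 91 + 11 = 102; Q' = 1028 − 7·91 = 391.
Buyers' price falls by P* − Pb = 95 − 91 = 4; sellers' price rises by Ps − P* = 102 − 95 = 7.
So producers capture 7/11 = 7/11 of each unit of subsidy.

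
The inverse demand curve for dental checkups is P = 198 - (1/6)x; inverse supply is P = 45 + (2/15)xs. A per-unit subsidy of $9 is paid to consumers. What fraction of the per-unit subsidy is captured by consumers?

Consumer share = 5/9

Pre-subsidy: 198 - (1/6)x = 45 + (2/15)x gives x* = 510 and P* = 113.
With the rebate, buyers effectively pay Pb = Ps − 9, where Ps is the price sellers receive.
On the curves, Pb = 198 - (1/6)x and Ps = 45 + (2/15)x; the wedge Ps − Pb = 9 gives 45 + (2/15)x − (198 - (1/6)x) = 9, so x' = 540.
Then Pb = 198 − (1/6)·540 = 108 and Ps = 45 + (2/15)·540 = 117.
Buyers' price falls by P* − Pb = 113 − 108 = 5; sellers' price rises by Ps − P* = 117 − 113 = 4.
So consumers capture 5/9 = 5/9 of each unit of subsidy.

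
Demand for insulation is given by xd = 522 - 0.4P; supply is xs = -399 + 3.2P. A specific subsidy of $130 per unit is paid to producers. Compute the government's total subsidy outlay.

Government cost = 545090/9

Pre-subsidy: 522 - 0.4P = -399 + 3.2P gives P* = 1535/6, x* = 1259/3.
With the subsidy, sellers receive Ps = Pb + 130 for each unit, where Pb is the price buyers pay.
Supply in terms of Pb becomes xs = -399 + 3.2(Pb + 130) = 17 + 3.2Pb. Setting this equal to demand: 522 - 0.4Pb = 17 + 3.2Pb, so Pb = 2525/18.
Sellers receive Ps = 2525/18 + 130 = 4865/18; x' = 522 − 0.4·(2525/18) = 4193/9.
Government outlay = subsidy × quantity = 130 × 4193/9 = 545090/9.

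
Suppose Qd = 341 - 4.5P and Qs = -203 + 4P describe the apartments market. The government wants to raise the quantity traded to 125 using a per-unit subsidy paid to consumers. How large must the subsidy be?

Required subsidy s = 34 per unit

At Q = 125, invert demand for the buyer price: Pb = (341 − 125)/4.5 = 48; invert supply for the seller price: Ps = (125 − (-203))/4 = 82.
The subsidy must fill the gap: s = Ps − Pb = 82 − 48 = 34.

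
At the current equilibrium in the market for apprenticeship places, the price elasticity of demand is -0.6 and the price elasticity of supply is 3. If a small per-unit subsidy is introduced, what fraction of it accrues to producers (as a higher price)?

Producer share = 1/6

For a small subsidy around the equilibrium, the benefit split depends on the relative slopes, which at a point are proportional to the elasticities.
Buyer share = εs/(εs + |εd|) = 3/(3 + 0.6) = 5/6; seller share = |εd|/(εs + |εd|) = 1/6.
So producers capture 1/6 of the subsidy.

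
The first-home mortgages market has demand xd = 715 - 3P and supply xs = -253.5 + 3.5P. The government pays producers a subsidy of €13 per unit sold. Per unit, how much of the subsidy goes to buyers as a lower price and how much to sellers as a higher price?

Buyers gain €7 per unit; sellers gain €6 per unit

Pre-subsidy: 715 - 3P = -253.5 + 3.5P gives P* = 149, x* = 268.
With the subsidy, sellers receive Ps = Pb + 13 for each unit, where Pb is the price buyers pay.
Supply in terms of Pb becomes xs = -253.5 + 3.5(Pb + 13) = -208 + 3.5Pb. Setting this equal to demand: 715 - 3Pb = -208 + 3.5Pb, so Pb = 142.
Sellers receive Ps = 142 + 13 = 155; x' = 715 − 3·142 = 289.
Buyers' price falls by P* − Pb = 149 − 142 = 7; sellers' price rises by Ps − P* = 155 − 149 = 6.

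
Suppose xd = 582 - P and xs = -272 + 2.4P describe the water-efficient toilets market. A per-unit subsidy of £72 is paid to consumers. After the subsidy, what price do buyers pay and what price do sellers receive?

Pre-subsidy: 582 - P = -272 + 2.4P gives P* = 4270/17, x* = 5624/17.
With the rebate, buyers effectively pay Pb = Ps − 72, where Ps is the price sellers receive.
Demand in terms of Ps becomes xd = 582 − 1(Ps − 72) = 654 - Ps. Setting this equal to supply: 654 - Ps = -272 + 2.4Ps, so Ps = 4630/17.
Buyers pay Pb = 4630/17 − 72 = 3406/17; x' = -272 + 2.4·(4630/17) = 6488/17.

Buyers pay 3406/17; sellers receive 4630/17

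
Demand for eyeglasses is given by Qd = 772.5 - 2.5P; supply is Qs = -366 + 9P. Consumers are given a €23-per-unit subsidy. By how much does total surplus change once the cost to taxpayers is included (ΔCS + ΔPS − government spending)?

Pre-subsidy: 772.5 - 2.5P = -366 + 9P gives P* = 99, Q* = 525.
With the rebate, buyers effectively pay Pb = Ps − 23, where Ps is the price sellers receive.
Demand in terms of Ps becomes Qd = 772.5 − 2.5(Ps − 23) = 830 - 2.5Ps. Setting this equal to supply: 830 - 2.5Ps = -366 + 9Ps, so Ps = 104.
Buyers pay Pb = 104 − 23 = 81; Q' = -366 + 9·104 = 570.
ΔCS = ½(525 + 570)(99 − 81) = 9855; ΔPS = ½(525 + 570)(104 − 99) = 2737.5.
Government spending = 23 × 570 = 13110.
Net change = 9855 + 2737.5 − 13110 = -517.5. The loss equals the DWL triangle ½·23·45.

Net change in total surplus = -€517.5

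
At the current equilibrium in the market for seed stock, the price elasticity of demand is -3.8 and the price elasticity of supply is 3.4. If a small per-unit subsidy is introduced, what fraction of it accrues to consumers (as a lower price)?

For a small subsidy around the equilibrium, the benefit split depends on the relative slopes, which at a point are proportional to the elasticities.
Buyer share = εs/(εs + |εd|) = 3.4/(3.4 + 3.8) = 17/36; seller share = |εd|/(εs + |εd|) = 19/36.

Consumer share = 17/36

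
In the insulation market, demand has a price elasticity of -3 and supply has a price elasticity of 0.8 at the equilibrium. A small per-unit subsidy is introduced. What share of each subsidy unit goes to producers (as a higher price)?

Producer share = 15/19

For a small subsidy around the equilibrium, the benefit split depends on the relative slopes, which at a point are proportional to the elasticities.
Buyer share = εs/(εs + |εd|) = 0.8/(0.8 + 3) = 4/19; seller share = |εd|/(εs + |εd|) = 15/19.
So producers capture 15/19 of the subsidy.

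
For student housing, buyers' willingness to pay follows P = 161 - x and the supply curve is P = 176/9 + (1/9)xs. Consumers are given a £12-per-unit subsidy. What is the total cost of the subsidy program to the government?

Government cost = £1657.2

Pre-subsidy: 161 - x = 176/9 + (1/9)x gives x* = 127.3 and P* = 33.7.
With the rebate, buyers effectively pay Pb = Ps − 12, where Ps is the price sellers receive.
On the curves, Pb = 161 - x and Ps = 176/9 + (1/9)x; the wedge Ps − Pb = 12 gives 176/9 + (1/9)x − (161 - x) = 12, so x' = 138.1.
Then Pb = 161 − 1·138.1 = 22.9 and Ps = 176/9 + (1/9)·138.1 = 34.9.
Government outlay = subsidy × quantity = 12 × 138.1 = 1657.2.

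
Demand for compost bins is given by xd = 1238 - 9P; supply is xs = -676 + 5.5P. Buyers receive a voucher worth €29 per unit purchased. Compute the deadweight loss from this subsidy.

Pre-subsidy: 1238 - 9P = -676 + 5.5P gives P* = 132, x* = 50.
With the rebate, buyers effectively pay Pb = Ps − 29, where Ps is the price sellers receive.
Demand in terms of Ps becomes xd = 1238 − 9(Ps − 29) = 1499 - 9Ps. Setting this equal to supply: 1499 - 9Ps = -676 + 5.5Ps, so Ps = 150.
Buyers pay Pb = 150 − 29 = 121; x' = -676 + 5.5·150 = 149.
The subsidy expands output by 149 − 50 = 99 past the efficient level; on those units the gap between marginal cost and willingness to pay runs from 0 up to 29.
DWL = ½ × 29 × 99 = 1435.5.

Deadweight loss = €1435.5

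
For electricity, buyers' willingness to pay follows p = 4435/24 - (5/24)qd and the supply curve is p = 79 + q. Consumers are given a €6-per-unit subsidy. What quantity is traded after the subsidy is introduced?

Pre-subsidy: 4435/24 - (5/24)q = 79 + q gives q* = 2539/29 and p* = 4830/29.
With the rebate, buyers effectively pay pb = ps − 6, where ps is the price sellers receive.
On the curves, pb = 4435/24 - (5/24)q and ps = 79 + q; the wedge ps − pb = 6 gives 79 + q − (4435/24 - (5/24)q) = 6, so q' = 2683/29.
Then pb = 4435/24 − (5/24)·(2683/29) = 4800/29 and ps = 79 + 1·(2683/29) = 4974/29.

q' = 2683/29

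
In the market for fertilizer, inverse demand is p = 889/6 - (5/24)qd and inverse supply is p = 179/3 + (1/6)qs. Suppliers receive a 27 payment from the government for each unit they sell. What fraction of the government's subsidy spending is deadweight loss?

Pre-subsidy: 889/6 - (5/24)q = 179/3 + (1/6)q gives q* = 236 and p* = 99.
With the subsidy, sellers receive ps = pb + 27 for each unit, where pb is the price buyers pay.
On the curves, pb = 889/6 - (5/24)q and ps = 179/3 + (1/6)q; the wedge ps − pb = 27 gives 179/3 + (1/6)q − (889/6 - (5/24)q) = 27, so q' = 308.
Then pb = 889/6 − (5/24)·308 = 84 and ps = 179/3 + (1/6)·308 = 111.
ΔCS = ½(236 + 308)(99 − 84) = 4080; ΔPS = ½(236 + 308)(111 − 99) = 3264.
Government spending = 27 × 308 = 8316.
DWL = ½ × 27 × (308 − 236) = 972; fraction = 972 / 8316 = 9/77.

DWL / government spending = 9/77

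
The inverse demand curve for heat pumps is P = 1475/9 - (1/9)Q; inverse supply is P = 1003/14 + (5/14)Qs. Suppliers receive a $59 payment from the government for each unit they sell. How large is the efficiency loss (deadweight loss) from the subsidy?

Pre-subsidy: 1475/9 - (1/9)Q = 1003/14 + (5/14)Q gives Q* = 197 and P* = 142.
With the subsidy, sellers receive Ps = Pb + 59 for each unit, where Pb is the price buyers pay.
On the curves, Pb = 1475/9 - (1/9)Q and Ps = 1003/14 + (5/14)Q; the wedge Ps − Pb = 59 gives 1003/14 + (5/14)Q − (1475/9 - (1/9)Q) = 59, so Q' = 323.
Then Pb = 1475/9 − (1/9)·323 = 128 and Ps = 1003/14 + (5/14)·323 = 187.
The subsidy expands output by 323 − 197 = 126 past the efficient level; on those units the gap between marginal cost and willingness to pay runs from 0 up to 59.
DWL = ½ × 59 × 126 = 3717.

Deadweight loss = $3717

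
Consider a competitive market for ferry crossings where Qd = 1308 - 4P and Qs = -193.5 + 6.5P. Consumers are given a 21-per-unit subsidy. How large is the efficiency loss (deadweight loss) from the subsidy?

Pre-subsidy: 1308 - 4P = -193.5 + 6.5P gives P* = 143, Q* = 736.
With the rebate, buyers effectively pay Pb = Ps − 21, where Ps is the price sellers receive.
Demand in terms of Ps becomes Qd = 1308 − 4(Ps − 21) = 1392 - 4Ps. Setting this equal to supply: 1392 - 4Ps = -193.5 + 6.5Ps, so Ps = 151.
Buyers pay Pb = 151 − 21 = 130; Q' = -193.5 + 6.5·151 = 788.
The subsidy expands output by 788 − 736 = 52 past the efficient level; on those units the gap between marginal cost and willingness to pay runs from 0 up to 21.
DWL = ½ × 21 × 52 = 546.

Deadweight loss = 546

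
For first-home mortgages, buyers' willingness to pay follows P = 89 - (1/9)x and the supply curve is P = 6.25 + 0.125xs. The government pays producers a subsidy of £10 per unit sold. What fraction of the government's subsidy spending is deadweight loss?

Pre-subsidy: 89 - (1/9)x = 6.25 + 0.125x gives x* = 5958/17 and P* = 851/17.
With the subsidy, sellers receive Ps = Pb + 10 for each unit, where Pb is the price buyers pay.
On the curves, Pb = 89 - (1/9)x and Ps = 6.25 + 0.125x; the wedge Ps − Pb = 10 gives 6.25 + 0.125x − (89 - (1/9)x) = 10, so x' = 6678/17.
Then Pb = 89 − (1/9)·(6678/17) = 771/17 and Ps = 6.25 + 0.125·(6678/17) = 941/17.
ΔCS = ½(5958/17 + 6678/17)(851/17 − 771/17) = 505440/289; ΔPS = ½(5958/17 + 6678/17)(941/17 − 851/17) = 568620/289.
Government spending = 10 × 6678/17 = 66780/17.
DWL = ½ × 10 × (6678/17 − 5958/17) = 3600/17; fraction = (3600/17) / (66780/17) = 20/371.

DWL / government spending = 20/371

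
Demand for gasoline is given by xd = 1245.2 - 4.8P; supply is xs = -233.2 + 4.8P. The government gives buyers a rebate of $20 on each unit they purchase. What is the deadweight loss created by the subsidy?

Deadweight loss = $480

Pre-subsidy: 1245.2 - 4.8P = -233.2 + 4.8P gives P* = 154, x* = 506.
With the rebate, buyers effectively pay Pb = Ps − 20, where Ps is the price sellers receive.
Demand in terms of Ps becomes xd = 1245.2 − 4.8(Ps − 20) = 1341.2 - 4.8Ps. Setting this equal to supply: 1341.2 - 4.8Ps = -233.2 + 4.8Ps, so Ps = 164.
Buyers pay Pb = 164 − 20 = 144; x' = -233.2 + 4.8·164 = 554.
The subsidy expands output by 554 − 506 = 48 past the efficient level; on those units the gap between marginal cost and willingness to pay runs from 0 up to 20.
DWL = ½ × 20 × 48 = 480.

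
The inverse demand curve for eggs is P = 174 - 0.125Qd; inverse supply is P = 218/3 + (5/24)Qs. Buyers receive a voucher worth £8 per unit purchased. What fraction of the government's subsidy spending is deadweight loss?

DWL / government spending = 3/82

Pre-subsidy: 174 - 0.125Q = 218/3 + (5/24)Q gives Q* = 304 and P* = 136.
With the rebate, buyers effectively pay Pb = Ps − 8, where Ps is the price sellers receive.
On the curves, Pb = 174 - 0.125Q and Ps = 218/3 + (5/24)Q; the wedge Ps − Pb = 8 gives 218/3 + (5/24)Q − (174 - 0.125Q) = 8, so Q' = 328.
Then Pb = 174 − 0.125·328 = 133 and Ps = 218/3 + (5/24)·328 = 141.
ΔCS = ½(304 + 328)(136 − 133) = 948; ΔPS = ½(304 + 328)(141 − 136) = 1580.
Government spending = 8 × 328 = 2624.
DWL = ½ × 8 × (328 − 304) = 96; fraction = 96 / 2624 = 3/82.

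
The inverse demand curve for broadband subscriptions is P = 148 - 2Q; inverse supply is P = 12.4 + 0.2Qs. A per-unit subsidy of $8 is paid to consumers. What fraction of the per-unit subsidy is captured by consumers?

Pre-subsidy: 148 - 2Q = 12.4 + 0.2Q gives Q* = 678/11 and P* = 272/11.
With the rebate, buyers effectively pay Pb = Ps − 8, where Ps is the price sellers receive.
On the curves, Pb = 148 - 2Q and Ps = 12.4 + 0.2Q; the wedge Ps − Pb = 8 gives 12.4 + 0.2Q − (148 - 2Q) = 8, so Q' = 718/11.
Then Pb = 148 − 2·(718/11) = 192/11 and Ps = 12.4 + 0.2·(718/11) = 280/11.
Buyers' price falls by P* − Pb = 272/11 − 192/11 = 80/11; sellers' price rises by Ps − P* = 280/11 − 272/11 = 8/11.
So consumers capture (80/11)/8 = 10/11 of each unit of subsidy.

Consumer share = 10/11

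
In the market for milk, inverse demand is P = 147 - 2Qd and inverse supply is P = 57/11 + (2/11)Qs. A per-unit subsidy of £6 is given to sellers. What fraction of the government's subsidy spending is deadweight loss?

DWL / government spending = 11/542

Pre-subsidy: 147 - 2Q = 57/11 + (2/11)Q gives Q* = 65 and P* = 17.
With the subsidy, sellers receive Ps = Pb + 6 for each unit, where Pb is the price buyers pay.
On the curves, Pb = 147 - 2Q and Ps = 57/11 + (2/11)Q; the wedge Ps − Pb = 6 gives 57/11 + (2/11)Q − (147 - 2Q) = 6, so Q' = 67.75.
Then Pb = 147 − 2·67.75 = 11.5 and Ps = 57/11 + (2/11)·67.75 = 17.5.
ΔCS = ½(65 + 67.75)(17 − 11.5) = 365.0625; ΔPS = ½(65 + 67.75)(17.5 − 17) = 33.1875.
Government spending = 6 × 67.75 = 406.5.
DWL = ½ × 6 × (67.75 − 65) = 8.25; fraction = 8.25 / 406.5 = 11/542.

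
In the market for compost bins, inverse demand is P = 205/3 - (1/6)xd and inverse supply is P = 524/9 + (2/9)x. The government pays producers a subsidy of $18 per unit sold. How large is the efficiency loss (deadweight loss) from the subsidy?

Deadweight loss = 2916/7

Pre-subsidy: 205/3 - (1/6)x = 524/9 + (2/9)x gives x* = 26 and P* = 64.
With the subsidy, sellers receive Ps = Pb + 18 for each unit, where Pb is the price buyers pay.
On the curves, Pb = 205/3 - (1/6)x and Ps = 524/9 + (2/9)x; the wedge Ps − Pb = 18 gives 524/9 + (2/9)x − (205/3 - (1/6)x) = 18, so x' = 506/7.
Then Pb = 205/3 − (1/6)·(506/7) = 394/7 and Ps = 524/9 + (2/9)·(506/7) = 520/7.
The subsidy expands output by 506/7 − 26 = 324/7 past the efficient level; on those units the gap between marginal cost and willingness to pay runs from 0 up to 18.
DWL = ½ × 18 × 324/7 = 2916/7.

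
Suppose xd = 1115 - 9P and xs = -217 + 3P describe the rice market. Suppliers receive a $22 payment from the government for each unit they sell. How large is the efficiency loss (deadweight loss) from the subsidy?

Pre-subsidy: 1115 - 9P = -217 + 3P gives P* = 111, x* = 116.
With the subsidy, sellers receive Ps = Pb + 22 for each unit, where Pb is the price buyers pay.
Supply in terms of Pb becomes xs = -217 + 3(Pb + 22) = -151 + 3Pb. Setting this equal to demand: 1115 - 9Pb = -151 + 3Pb, so Pb = 105.5.
Sellers receive Ps = 105.5 + 22 = 127.5; x' = 1115 − 9·105.5 = 165.5.
The subsidy expands output by 165.5 − 116 = 49.5 past the efficient level; on those units the gap between marginal cost and willingness to pay runs from 0 up to 22.
DWL = ½ × 22 × 49.5 = 544.5.

Deadweight loss = $544.5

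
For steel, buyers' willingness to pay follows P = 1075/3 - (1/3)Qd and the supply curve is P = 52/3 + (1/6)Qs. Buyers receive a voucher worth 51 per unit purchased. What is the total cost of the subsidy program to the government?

Government cost = 39984

Pre-subsidy: 1075/3 - (1/3)Q = 52/3 + (1/6)Q gives Q* = 682 and P* = 131.
With the rebate, buyers effectively pay Pb = Ps − 51, where Ps is the price sellers receive.
On the curves, Pb = 1075/3 - (1/3)Q and Ps = 52/3 + (1/6)Q; the wedge Ps − Pb = 51 gives 52/3 + (1/6)Q − (1075/3 - (1/3)Q) = 51, so Q' = 784.
Then Pb = 1075/3 − (1/3)·784 = 97 and Ps = 52/3 + (1/6)·784 = 148.
Government outlay = subsidy × quantity = 51 × 784 = 39984.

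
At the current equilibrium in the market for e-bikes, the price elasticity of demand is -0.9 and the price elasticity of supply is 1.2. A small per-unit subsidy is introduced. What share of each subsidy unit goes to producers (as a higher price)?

For a small subsidy around the equilibrium, the benefit split depends on the relative slopes, which at a point are proportional to the elasticities.
Buyer share = εs/(εs + |εd|) = 1.2/(1.2 + 0.9) = 4/7; seller share = |εd|/(εs + |εd|) = 3/7.
So producers capture 3/7 of the subsidy.

Producer share = 3/7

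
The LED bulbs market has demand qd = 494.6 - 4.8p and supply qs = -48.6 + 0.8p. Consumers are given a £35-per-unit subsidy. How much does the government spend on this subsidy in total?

Government cost = £1855

Pre-subsidy: 494.6 - 4.8p = -48.6 + 0.8p gives p* = 97, q* = 29.
With the rebate, buyers effectively pay pb = ps − 35, where ps is the price sellers receive.
Demand in terms of ps becomes qd = 494.6 − 4.8(ps − 35) = 662.6 - 4.8ps. Setting this equal to supply: 662.6 - 4.8ps = -48.6 + 0.8ps, so ps = 127.
Buyers pay pb = 127 − 35 = 92; q' = -48.6 + 0.8·127 = 53.
Government outlay = subsidy × quantity = 35 × 53 = 1855.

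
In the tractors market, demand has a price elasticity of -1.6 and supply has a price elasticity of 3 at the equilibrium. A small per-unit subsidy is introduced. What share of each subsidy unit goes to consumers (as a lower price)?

For a small subsidy around the equilibrium, the benefit split depends on the relative slopes, which at a point are proportional to the elasticities.
Buyer share = εs/(εs + |εd|) = 3/(3 + 1.6) = 15/23; seller share = |εd|/(εs + |εd|) = 8/23.

Consumer share = 15/23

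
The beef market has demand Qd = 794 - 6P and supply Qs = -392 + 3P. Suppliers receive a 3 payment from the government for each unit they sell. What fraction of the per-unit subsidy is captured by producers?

Producer share = 2/3

Pre-subsidy: 794 - 6P = -392 + 3P gives P* = 1186/9, Q* = 10/3.
With the subsidy, sellers receive Ps = Pb + 3 for each unit, where Pb is the price buyers pay.
Supply in terms of Pb becomes Qs = -392 + 3(Pb + 3) = -383 + 3Pb. Setting this equal to demand: 794 - 6Pb = -383 + 3Pb, so Pb = 1177/9.
Sellers receive Ps = 1177/9 + 3 = 1204/9; Q' = 794 − 6·(1177/9) = 28/3.
Buyers' price falls by P* − Pb = 1186/9 − 1177/9 = 1; sellers' price rises by Ps − P* = 1204/9 − 1186/9 = 2.
So producers capture 2/3 = 2/3 of each unit of subsidy.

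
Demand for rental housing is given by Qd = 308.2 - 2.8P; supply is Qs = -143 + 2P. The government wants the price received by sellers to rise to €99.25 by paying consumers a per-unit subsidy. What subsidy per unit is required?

Required subsidy s = €9 per unit

At a seller price of 99.25, quantity supplied is -143 + 2·99.25 = 55.5.
Buyers absorb 55.5 only when they pay Pb with 308.2 − 2.8·Pb = 55.5, i.e. Pb = 90.25.
s = Ps − Pb = 99.25 − 90.25 = 9.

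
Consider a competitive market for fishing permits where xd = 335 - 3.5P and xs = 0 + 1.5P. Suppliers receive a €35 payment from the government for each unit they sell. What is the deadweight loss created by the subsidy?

Deadweight loss = €643.125

Pre-subsidy: 335 - 3.5P = 0 + 1.5P gives P* = 67, x* = 100.5.
With the subsidy, sellers receive Ps = Pb + 35 for each unit, where Pb is the price buyers pay.
Supply in terms of Pb becomes xs = 0 + 1.5(Pb + 35) = 52.5 + 1.5Pb. Setting this equal to demand: 335 - 3.5Pb = 52.5 + 1.5Pb, so Pb = 56.5.
Sellers receive Ps = 56.5 + 35 = 91.5; x' = 335 − 3.5·56.5 = 137.25.
The subsidy expands output by 137.25 − 100.5 = 36.75 past the efficient level; on those units the gap between marginal cost and willingness to pay runs from 0 up to 35.
DWL = ½ × 35 × 36.75 = 643.125.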